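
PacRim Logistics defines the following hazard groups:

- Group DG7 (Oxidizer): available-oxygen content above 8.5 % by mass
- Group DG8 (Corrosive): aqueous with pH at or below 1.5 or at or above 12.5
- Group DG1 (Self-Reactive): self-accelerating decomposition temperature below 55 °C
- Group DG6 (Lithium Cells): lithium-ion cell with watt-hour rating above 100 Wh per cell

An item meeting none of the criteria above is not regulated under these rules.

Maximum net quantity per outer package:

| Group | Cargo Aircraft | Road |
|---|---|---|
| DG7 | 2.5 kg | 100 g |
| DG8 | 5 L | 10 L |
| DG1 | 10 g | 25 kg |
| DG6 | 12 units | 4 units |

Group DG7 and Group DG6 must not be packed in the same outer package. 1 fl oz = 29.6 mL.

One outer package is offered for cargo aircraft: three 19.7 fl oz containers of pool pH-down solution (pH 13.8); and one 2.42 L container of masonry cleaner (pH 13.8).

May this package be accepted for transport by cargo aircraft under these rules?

With pH 13.8 (≥ 12.5), the pool pH-down solution falls in Group DG8.
Masonry cleaner: pH 13.8 ≥ 12.5 → Group DG8 (Corrosive).
Total Group DG8: (three 19.7 fl oz containers = 1749.36 mL) + 2.42 L = 4169.36 mL.
4169.36 mL ≤ 5 L (cargo aircraft limit, Group DG8) — within limit.

Yes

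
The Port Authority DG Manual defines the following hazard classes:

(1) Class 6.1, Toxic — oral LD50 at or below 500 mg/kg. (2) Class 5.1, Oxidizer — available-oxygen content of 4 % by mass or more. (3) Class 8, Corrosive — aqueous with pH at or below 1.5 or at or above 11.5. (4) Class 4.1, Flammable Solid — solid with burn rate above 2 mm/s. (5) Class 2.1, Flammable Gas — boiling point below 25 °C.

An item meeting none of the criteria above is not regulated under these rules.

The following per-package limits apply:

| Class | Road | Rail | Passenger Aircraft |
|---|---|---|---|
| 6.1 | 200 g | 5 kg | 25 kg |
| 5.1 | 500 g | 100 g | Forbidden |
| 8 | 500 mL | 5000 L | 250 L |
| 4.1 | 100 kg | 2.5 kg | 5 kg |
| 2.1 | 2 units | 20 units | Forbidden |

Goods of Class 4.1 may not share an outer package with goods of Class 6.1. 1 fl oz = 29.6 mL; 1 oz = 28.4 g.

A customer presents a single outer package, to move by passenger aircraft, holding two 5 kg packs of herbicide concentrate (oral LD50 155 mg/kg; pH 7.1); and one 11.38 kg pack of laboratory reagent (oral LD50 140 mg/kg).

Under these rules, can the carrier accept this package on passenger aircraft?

Yes

Oral LD50 155 mg/kg meets the Class 6.1 criterion (Toxic), so the herbicide concentrate is Class 6.1.
With oral LD50 140 mg/kg (≤ 500 mg/kg), the laboratory reagent falls in Class 6.1.
Class 6.1 net quantity: (two 5 kg packs = 10 kg) + 11.38 kg = 21.38 kg.
21.38 kg is within the passenger aircraft limit of 25 kg for Class 6.1.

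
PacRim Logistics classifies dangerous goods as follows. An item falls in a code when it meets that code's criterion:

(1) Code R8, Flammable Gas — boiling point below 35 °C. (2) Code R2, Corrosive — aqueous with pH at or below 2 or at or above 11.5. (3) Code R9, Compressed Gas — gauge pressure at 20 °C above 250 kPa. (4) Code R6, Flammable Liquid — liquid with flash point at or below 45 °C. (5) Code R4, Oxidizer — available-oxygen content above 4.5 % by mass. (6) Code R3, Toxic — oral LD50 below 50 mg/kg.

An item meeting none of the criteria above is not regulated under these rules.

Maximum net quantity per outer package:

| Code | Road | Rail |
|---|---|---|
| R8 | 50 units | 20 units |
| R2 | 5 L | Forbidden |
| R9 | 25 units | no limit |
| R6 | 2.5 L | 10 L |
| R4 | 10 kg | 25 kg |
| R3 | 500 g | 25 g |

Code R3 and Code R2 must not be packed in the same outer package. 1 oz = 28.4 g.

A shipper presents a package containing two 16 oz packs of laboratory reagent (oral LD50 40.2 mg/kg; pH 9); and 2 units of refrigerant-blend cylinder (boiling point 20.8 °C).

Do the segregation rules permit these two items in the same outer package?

Laboratory reagent: oral LD50 40.2 mg/kg < 50 mg/kg → Code R3 (Toxic).
Refrigerant-blend cylinder: boiling point 20.8 °C < 35 °C → Code R8 (Flammable Gas).
No segregation rule bars Code R3 with Code R8.

Yes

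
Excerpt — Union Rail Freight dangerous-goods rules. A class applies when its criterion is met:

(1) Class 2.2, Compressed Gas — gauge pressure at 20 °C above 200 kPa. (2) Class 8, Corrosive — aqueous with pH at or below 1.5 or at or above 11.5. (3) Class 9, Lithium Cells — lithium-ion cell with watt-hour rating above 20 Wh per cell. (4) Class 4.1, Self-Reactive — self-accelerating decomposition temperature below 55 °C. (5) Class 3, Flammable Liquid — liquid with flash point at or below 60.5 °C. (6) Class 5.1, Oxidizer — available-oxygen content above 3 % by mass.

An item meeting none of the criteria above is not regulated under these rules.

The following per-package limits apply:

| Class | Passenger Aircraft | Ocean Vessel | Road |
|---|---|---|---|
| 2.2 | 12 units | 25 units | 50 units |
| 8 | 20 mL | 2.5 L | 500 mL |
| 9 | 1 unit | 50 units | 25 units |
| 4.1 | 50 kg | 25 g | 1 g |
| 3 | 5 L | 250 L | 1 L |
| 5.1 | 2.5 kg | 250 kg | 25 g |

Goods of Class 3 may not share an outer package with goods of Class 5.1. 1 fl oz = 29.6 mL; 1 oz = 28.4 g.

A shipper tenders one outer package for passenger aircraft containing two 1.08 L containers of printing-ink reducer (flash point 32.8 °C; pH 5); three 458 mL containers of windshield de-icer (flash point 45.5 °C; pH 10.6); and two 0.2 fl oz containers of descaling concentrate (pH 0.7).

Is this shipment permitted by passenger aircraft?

Flash point 32.8 °C meets the Class 3 criterion (Flammable Liquid), so the printing-ink reducer is Class 3.
With flash point 45.5 °C (≤ 60.5 °C), the windshield de-icer falls in Class 3.
With pH 0.7 (≤ 1.5), the descaling concentrate falls in Class 8.
Total Class 3: (two 1.08 L containers = 2.16 L) + (three 458 mL containers = 1.374 L) = 3.534 L.
3.534 L ≤ 5 L (passenger aircraft limit, Class 3) — within limit.
Class 8 quantity: two 0.2 fl oz containers = 11.84 mL.
11.84 mL is within the passenger aircraft limit of 20 mL for Class 8.
The segregation rule (Class 3 with Class 5.1) does not apply to Class 3 with Class 8.
Every hazard class is within its passenger aircraft limit and no segregation rule is violated.

Yes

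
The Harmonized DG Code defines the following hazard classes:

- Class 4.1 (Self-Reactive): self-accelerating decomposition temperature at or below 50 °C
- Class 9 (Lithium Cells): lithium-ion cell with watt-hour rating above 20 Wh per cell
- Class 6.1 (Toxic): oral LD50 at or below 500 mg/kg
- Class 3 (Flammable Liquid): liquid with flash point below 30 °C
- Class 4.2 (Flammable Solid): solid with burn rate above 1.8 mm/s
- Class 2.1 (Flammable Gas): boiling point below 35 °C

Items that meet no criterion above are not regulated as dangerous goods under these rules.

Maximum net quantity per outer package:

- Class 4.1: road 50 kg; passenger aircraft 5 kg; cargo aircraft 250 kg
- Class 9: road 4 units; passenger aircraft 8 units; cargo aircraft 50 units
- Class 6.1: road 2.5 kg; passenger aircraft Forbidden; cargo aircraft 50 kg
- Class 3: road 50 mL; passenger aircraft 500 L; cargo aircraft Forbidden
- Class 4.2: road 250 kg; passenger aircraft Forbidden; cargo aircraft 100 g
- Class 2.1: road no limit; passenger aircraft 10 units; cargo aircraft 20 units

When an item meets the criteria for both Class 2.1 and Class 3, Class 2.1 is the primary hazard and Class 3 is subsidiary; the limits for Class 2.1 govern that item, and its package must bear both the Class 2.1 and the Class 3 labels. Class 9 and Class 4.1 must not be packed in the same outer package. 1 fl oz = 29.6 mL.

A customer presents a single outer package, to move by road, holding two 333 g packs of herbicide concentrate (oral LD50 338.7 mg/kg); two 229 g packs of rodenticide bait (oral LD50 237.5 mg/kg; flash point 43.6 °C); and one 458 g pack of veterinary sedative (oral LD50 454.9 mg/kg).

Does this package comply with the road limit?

Yes

Herbicide concentrate: oral LD50 338.7 mg/kg ≤ 500 mg/kg → Class 6.1 (Toxic).
Oral LD50 237.5 mg/kg meets the Class 6.1 criterion (Toxic), so the rodenticide bait is Class 6.1.
Oral LD50 454.9 mg/kg meets the Class 6.1 criterion (Toxic), so the veterinary sedative is Class 6.1.
Class 6.1 net quantity: (two 333 g packs = 666 g) + (two 229 g packs = 458 g) + 458 g = 1.582 kg.
That is within the Class 6.1 road limit of 2.5 kg.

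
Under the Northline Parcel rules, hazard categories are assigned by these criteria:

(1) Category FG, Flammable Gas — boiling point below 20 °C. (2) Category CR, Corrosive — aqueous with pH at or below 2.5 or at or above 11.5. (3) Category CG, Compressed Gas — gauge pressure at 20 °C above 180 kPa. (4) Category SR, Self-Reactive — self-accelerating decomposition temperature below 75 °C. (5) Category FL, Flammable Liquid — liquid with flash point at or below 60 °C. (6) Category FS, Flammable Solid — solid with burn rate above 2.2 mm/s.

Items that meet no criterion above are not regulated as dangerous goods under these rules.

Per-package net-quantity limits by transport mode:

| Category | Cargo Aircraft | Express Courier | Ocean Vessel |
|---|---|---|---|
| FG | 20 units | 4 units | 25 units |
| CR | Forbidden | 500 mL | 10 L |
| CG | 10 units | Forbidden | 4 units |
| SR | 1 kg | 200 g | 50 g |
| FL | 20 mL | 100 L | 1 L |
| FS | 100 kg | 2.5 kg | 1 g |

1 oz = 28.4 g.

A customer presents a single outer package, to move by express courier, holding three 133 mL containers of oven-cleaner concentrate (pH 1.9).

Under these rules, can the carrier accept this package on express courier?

Yes

With pH 1.9 (≤ 2.5), the oven-cleaner concentrate falls in Category CR.
Category CR quantity: three 133 mL containers = 399 mL.
That is within the Category CR express courier limit of 500 mL.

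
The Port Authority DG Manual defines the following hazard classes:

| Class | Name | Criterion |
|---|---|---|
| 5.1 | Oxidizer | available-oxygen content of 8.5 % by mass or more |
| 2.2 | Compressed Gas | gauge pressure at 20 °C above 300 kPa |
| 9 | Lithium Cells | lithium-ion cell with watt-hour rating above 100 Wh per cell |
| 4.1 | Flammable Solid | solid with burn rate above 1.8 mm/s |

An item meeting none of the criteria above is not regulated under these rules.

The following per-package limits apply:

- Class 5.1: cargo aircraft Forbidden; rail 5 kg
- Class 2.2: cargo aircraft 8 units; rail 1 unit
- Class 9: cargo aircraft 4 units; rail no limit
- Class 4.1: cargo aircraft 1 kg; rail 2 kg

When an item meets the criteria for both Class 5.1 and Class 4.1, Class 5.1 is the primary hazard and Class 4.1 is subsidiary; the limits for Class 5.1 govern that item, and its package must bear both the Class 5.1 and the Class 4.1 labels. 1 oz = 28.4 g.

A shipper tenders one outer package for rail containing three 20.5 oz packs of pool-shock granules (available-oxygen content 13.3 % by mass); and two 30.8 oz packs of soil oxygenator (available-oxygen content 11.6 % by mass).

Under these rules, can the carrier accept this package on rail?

Available-oxygen content 13.3 % by mass meets the Class 5.1 criterion (Oxidizer), so the pool-shock granules are Class 5.1.
Available-oxygen content 11.6 % by mass meets the Class 5.1 criterion (Oxidizer), so the soil oxygenator is Class 5.1.
Total Class 5.1: (three 20.5 oz packs = 1746.6 g) + (two 30.8 oz packs = 1749.44 g) = 3496.04 g.
3496.04 g ≤ 5 kg (rail limit, Class 5.1) — within limit.

Yes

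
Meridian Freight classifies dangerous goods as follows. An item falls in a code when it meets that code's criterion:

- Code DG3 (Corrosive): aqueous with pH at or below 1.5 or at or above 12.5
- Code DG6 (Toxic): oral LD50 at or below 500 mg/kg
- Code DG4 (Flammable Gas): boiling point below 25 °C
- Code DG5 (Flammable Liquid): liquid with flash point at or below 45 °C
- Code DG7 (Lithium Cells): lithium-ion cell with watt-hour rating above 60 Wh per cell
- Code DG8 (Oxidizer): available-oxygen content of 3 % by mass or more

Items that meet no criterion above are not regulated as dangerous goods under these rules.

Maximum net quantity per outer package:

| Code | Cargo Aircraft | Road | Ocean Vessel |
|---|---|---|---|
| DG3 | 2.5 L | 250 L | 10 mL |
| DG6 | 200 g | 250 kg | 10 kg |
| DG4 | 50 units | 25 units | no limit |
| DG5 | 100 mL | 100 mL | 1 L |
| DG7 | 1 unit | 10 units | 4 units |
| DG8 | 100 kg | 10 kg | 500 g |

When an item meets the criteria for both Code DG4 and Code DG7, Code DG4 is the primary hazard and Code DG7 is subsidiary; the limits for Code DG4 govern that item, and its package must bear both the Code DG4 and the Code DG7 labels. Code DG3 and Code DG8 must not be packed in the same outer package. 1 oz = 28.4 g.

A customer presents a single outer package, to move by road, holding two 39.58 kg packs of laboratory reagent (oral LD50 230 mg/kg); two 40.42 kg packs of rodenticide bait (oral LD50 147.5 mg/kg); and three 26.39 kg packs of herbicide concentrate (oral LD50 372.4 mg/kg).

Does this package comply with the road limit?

Laboratory reagent: oral LD50 230 mg/kg ≤ 500 mg/kg → Code DG6 (Toxic).
Rodenticide bait: oral LD50 147.5 mg/kg ≤ 500 mg/kg → Code DG6 (Toxic).
The herbicide concentrate has oral LD50 372.4 mg/kg, which is ≤ 500 mg/kg, so it is Code DG6 (Toxic).
Code DG6 net quantity: (two 39.58 kg packs = 79.16 kg) + (two 40.42 kg packs = 80.84 kg) + (three 26.39 kg packs = 79.17 kg) = 239.17 kg.
That is within the Code DG6 road limit of 250 kg.

Yes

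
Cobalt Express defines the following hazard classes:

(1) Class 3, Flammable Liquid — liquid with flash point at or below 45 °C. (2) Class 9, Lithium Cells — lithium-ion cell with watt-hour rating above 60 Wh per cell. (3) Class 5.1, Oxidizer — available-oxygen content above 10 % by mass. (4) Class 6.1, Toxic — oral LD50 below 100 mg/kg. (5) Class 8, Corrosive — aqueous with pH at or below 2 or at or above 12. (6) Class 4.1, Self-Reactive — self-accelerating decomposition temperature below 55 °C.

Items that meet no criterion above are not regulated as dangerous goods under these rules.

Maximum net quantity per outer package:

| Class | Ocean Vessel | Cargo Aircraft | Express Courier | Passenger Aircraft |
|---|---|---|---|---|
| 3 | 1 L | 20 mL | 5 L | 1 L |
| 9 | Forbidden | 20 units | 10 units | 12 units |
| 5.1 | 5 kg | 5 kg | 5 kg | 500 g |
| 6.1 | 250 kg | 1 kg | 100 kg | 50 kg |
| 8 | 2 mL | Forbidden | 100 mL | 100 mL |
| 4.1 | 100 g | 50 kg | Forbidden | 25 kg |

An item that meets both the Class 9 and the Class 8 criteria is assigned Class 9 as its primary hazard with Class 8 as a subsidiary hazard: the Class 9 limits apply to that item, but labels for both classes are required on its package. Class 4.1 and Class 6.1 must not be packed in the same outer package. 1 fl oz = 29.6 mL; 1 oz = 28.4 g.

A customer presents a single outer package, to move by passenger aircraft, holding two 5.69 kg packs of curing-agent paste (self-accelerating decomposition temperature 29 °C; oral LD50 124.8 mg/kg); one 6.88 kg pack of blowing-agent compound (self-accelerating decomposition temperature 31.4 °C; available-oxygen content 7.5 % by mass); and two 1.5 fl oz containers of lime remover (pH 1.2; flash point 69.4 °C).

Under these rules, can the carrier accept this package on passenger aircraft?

With self-accelerating decomposition temperature 29 °C (< 55 °C), the curing-agent paste falls in Class 4.1.
Blowing-agent compound: self-accelerating decomposition temperature 31.4 °C < 55 °C → Class 4.1 (Self-Reactive).
The lime remover has pH 1.2, which is ≤ 2, so it is Class 8 (Corrosive).
Class 4.1 net quantity: (two 5.69 kg packs = 11.38 kg) + 6.88 kg = 18.26 kg.
18.26 kg is within the passenger aircraft limit of 25 kg for Class 4.1.
Class 8 quantity: two 1.5 fl oz containers = 88.8 mL.
88.8 mL is within the passenger aircraft limit of 100 mL for Class 8.
The segregation rule (Class 4.1 with Class 6.1) does not apply to Class 4.1 with Class 8.
Every hazard class is within its passenger aircraft limit and no segregation rule is violated.

Yes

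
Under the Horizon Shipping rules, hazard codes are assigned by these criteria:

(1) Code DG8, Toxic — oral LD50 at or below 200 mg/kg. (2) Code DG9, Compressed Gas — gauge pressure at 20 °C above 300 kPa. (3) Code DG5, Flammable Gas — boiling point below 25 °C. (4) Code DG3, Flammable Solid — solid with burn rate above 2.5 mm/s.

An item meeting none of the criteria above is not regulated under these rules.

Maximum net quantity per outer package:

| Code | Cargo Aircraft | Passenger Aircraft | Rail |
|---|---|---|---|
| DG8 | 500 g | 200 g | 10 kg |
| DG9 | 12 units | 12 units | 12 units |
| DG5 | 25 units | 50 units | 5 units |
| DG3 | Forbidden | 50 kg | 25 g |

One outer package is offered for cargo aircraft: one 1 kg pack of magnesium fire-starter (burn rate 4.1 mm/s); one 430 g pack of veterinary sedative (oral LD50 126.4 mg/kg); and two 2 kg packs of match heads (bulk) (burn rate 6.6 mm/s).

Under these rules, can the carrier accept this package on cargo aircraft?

No

Magnesium fire-starter: burn rate 4.1 mm/s > 2.5 mm/s → Code DG3 (Flammable Solid).
With oral LD50 126.4 mg/kg (≤ 200 mg/kg), the veterinary sedative falls in Code DG8.
With burn rate 6.6 mm/s (> 2.5 mm/s), the match heads (bulk) fall in Code DG3.
Code DG8 quantity: 430 g.
That is within the Code DG8 cargo aircraft limit of 500 g.
Total Code DG3: 1 kg + (two 2 kg packs = 4 kg) = 5 kg.
By cargo aircraft, Code DG3 is Forbidden regardless of quantity.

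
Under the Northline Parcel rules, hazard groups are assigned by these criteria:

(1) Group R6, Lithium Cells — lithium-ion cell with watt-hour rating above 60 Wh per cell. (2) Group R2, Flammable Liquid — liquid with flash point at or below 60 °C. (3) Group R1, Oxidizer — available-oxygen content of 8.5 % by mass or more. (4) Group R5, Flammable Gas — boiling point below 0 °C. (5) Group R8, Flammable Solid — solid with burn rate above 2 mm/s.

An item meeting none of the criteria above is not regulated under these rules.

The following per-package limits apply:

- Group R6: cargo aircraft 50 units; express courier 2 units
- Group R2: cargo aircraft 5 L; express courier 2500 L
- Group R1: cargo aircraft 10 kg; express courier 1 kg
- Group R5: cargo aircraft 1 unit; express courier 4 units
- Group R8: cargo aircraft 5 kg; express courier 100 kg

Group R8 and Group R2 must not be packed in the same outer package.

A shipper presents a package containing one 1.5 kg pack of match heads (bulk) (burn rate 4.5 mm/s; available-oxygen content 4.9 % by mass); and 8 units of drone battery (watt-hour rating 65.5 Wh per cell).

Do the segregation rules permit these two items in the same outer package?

The match heads (bulk) have burn rate 4.5 mm/s, which is > 2 mm/s, so they are Group R8 (Flammable Solid).
With watt-hour rating 65.5 Wh per cell (> 60 Wh per cell), the drone battery falls in Group R6.
No segregation rule bars Group R8 with Group R6.

Yes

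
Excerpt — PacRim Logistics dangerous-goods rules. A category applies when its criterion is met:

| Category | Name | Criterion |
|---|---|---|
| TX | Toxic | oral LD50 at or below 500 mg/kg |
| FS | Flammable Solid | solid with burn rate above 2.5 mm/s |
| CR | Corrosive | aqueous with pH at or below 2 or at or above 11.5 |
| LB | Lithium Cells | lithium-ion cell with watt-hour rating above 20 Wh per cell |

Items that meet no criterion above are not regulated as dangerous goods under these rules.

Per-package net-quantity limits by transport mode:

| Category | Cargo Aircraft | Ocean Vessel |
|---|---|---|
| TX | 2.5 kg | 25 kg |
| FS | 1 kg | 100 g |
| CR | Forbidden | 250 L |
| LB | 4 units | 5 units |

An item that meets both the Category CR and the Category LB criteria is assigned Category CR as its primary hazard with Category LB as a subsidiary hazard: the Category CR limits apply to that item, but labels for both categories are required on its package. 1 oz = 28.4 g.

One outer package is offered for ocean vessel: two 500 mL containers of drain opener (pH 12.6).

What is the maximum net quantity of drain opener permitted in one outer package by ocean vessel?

250 L

The drain opener has pH 12.6, which is ≥ 11.5, so it is Category CR (Corrosive).
The ocean vessel limit for Category CR is 250 L.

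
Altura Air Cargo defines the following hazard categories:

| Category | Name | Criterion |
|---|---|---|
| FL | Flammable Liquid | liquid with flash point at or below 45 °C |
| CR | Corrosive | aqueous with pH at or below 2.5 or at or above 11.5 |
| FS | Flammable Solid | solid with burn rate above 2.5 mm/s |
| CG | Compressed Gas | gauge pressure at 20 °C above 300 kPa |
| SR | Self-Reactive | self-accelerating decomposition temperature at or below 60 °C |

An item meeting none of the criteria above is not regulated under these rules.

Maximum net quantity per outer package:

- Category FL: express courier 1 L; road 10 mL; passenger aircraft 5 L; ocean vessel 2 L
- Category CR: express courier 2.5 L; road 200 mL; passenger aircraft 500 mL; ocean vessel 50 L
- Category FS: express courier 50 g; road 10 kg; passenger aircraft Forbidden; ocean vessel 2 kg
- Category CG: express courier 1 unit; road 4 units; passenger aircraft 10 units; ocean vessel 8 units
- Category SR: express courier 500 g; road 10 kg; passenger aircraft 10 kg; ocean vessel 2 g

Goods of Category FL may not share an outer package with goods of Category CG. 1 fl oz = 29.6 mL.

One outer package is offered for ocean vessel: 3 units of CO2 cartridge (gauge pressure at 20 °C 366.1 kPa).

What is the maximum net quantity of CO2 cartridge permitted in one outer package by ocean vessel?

8 units

CO2 cartridge: gauge pressure at 20 °C 366.1 kPa > 300 kPa → Category CG (Compressed Gas).
The ocean vessel limit for Category CG is 8 units.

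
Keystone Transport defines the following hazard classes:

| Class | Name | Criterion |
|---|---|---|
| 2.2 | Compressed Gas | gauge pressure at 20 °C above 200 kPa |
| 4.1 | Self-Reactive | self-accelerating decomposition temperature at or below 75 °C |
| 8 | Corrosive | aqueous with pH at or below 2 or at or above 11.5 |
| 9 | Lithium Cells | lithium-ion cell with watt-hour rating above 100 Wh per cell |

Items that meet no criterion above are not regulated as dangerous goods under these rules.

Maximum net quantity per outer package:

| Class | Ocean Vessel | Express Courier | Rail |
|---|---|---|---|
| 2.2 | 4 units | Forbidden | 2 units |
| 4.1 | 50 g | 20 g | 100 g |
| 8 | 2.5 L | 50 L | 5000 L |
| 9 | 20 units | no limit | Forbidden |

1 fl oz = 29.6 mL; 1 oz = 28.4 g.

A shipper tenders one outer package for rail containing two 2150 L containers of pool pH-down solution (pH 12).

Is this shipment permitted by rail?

Yes

pH 12 meets the Class 8 criterion (Corrosive), so the pool pH-down solution is Class 8.
Class 8 quantity: two 2150 L containers = 4300 L.
4300 L ≤ 5000 L (rail limit, Class 8) — within limit.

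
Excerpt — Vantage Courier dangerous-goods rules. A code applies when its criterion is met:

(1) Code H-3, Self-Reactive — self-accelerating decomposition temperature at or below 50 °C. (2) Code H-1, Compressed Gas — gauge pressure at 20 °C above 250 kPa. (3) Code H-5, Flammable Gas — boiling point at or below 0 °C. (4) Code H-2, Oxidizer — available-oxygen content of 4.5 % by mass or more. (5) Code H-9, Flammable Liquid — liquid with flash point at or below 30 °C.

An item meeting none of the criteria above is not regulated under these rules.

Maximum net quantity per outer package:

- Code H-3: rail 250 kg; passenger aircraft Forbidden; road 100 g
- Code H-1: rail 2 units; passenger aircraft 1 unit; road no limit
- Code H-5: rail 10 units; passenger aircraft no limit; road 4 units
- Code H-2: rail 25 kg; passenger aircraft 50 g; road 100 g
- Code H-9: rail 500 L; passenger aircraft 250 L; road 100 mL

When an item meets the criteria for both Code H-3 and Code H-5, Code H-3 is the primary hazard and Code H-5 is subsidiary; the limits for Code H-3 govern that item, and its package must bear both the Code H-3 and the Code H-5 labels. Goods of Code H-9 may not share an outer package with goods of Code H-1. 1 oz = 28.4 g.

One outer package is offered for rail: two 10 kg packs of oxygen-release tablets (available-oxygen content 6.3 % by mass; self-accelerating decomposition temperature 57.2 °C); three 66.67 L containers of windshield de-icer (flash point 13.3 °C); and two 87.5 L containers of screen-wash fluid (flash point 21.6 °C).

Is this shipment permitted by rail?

Yes

The oxygen-release tablets have available-oxygen content 6.3 % by mass, which is ≥ 4.5 % by mass, so they are Code H-2 (Oxidizer).
With flash point 13.3 °C (≤ 30 °C), the windshield de-icer falls in Code H-9.
Screen-wash fluid: flash point 21.6 °C ≤ 30 °C → Code H-9 (Flammable Liquid).
Total Code H-9: (three 66.67 L containers = 200.01 L) + (two 87.5 L containers = 175 L) = 375.01 L.
375.01 L is within the rail limit of 500 L for Code H-9.
Code H-2 quantity: two 10 kg packs = 20 kg.
That is within the Code H-2 rail limit of 25 kg.
The segregation rule (Code H-9 with Code H-1) does not apply to Code H-9 with Code H-2.
Every hazard code is within its rail limit and no segregation rule is violated.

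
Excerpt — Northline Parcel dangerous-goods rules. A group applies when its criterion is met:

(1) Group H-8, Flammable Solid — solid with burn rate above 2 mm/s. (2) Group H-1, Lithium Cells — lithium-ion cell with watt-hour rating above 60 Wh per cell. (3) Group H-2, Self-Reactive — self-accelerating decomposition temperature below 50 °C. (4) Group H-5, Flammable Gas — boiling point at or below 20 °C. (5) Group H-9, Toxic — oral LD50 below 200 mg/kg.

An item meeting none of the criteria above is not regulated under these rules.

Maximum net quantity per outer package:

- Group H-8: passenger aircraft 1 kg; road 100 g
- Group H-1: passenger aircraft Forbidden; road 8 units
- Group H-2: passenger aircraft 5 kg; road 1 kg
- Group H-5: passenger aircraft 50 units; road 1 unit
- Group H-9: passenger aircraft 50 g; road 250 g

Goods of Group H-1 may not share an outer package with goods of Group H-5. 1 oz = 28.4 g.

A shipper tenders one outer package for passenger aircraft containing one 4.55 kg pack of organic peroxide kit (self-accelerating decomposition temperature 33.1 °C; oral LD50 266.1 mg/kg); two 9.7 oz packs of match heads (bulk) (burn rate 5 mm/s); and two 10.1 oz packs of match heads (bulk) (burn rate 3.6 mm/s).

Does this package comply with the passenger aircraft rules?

No

Organic peroxide kit: self-accelerating decomposition temperature 33.1 °C < 50 °C → Group H-2 (Self-Reactive).
Burn rate 5 mm/s meets the Group H-8 criterion (Flammable Solid), so the match heads (bulk) are Group H-8.
Match heads (bulk): burn rate 3.6 mm/s > 2 mm/s → Group H-8 (Flammable Solid).
Total Group H-8: (two 9.7 oz packs = 550.96 g) + (two 10.1 oz packs = 573.68 g) = 1124.64 g.
1124.64 g exceeds the passenger aircraft limit of 1 kg for Group H-8.
Group H-2 quantity: 4.55 kg.
That is within the Group H-2 passenger aircraft limit of 5 kg.
The segregation rule (Group H-1 with Group H-5) does not apply to Group H-8 with Group H-2.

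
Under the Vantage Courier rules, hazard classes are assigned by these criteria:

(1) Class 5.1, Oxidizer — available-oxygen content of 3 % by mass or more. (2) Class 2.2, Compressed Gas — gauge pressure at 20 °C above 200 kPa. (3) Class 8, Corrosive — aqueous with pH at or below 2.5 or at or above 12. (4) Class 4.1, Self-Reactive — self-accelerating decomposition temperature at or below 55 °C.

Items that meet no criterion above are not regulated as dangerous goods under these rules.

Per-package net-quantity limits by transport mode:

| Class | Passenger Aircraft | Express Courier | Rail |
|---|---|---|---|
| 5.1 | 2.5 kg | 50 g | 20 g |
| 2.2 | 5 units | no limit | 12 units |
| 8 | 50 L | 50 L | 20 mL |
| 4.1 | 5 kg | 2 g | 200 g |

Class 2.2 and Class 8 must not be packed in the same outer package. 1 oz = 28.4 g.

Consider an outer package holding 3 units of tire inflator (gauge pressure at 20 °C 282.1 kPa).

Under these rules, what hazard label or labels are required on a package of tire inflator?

Class 2.2

With gauge pressure at 20 °C 282.1 kPa (> 200 kPa), the tire inflator falls in Class 2.2.
Only the Class 2.2 label is required.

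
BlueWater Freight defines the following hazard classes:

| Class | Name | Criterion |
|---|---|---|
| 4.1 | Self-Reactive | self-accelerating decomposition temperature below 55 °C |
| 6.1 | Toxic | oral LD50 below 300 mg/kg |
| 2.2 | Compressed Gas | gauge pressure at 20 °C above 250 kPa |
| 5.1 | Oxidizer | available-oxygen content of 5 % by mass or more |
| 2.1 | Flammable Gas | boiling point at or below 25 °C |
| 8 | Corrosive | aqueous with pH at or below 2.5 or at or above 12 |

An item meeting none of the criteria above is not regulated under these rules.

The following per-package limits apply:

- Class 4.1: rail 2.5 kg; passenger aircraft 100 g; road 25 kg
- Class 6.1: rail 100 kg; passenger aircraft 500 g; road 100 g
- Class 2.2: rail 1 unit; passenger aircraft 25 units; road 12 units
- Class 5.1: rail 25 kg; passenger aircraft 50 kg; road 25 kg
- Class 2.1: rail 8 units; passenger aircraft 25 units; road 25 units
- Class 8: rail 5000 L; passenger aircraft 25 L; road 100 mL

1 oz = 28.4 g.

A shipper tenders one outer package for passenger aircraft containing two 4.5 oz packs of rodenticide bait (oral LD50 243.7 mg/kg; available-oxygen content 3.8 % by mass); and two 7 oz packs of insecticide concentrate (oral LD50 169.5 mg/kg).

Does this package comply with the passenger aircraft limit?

No

Oral LD50 243.7 mg/kg meets the Class 6.1 criterion (Toxic), so the rodenticide bait is Class 6.1.
The insecticide concentrate has oral LD50 169.5 mg/kg, which is < 300 mg/kg, so it is Class 6.1 (Toxic).
Class 6.1 net quantity: (two 4.5 oz packs = 255.6 g) + (two 7 oz packs = 397.6 g) = 653.2 g.
653.2 g exceeds the passenger aircraft limit of 500 g for Class 6.1.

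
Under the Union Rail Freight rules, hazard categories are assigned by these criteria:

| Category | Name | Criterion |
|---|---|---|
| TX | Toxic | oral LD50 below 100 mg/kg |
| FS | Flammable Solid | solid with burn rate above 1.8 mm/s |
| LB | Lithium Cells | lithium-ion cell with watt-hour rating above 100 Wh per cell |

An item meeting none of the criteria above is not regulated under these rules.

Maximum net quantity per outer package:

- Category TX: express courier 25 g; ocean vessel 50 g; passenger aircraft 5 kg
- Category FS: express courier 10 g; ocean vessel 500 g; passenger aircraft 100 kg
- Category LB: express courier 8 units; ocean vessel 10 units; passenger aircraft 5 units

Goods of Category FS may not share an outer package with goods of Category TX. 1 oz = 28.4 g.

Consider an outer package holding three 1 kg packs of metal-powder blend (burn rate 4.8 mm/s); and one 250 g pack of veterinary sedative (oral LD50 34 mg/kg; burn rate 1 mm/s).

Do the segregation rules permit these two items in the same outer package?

The metal-powder blend has burn rate 4.8 mm/s, which is > 1.8 mm/s, so it is Category FS (Flammable Solid).
The veterinary sedative has oral LD50 34 mg/kg, which is < 100 mg/kg, so it is Category TX (Toxic).
Category FS and Category TX may not share an outer package.

No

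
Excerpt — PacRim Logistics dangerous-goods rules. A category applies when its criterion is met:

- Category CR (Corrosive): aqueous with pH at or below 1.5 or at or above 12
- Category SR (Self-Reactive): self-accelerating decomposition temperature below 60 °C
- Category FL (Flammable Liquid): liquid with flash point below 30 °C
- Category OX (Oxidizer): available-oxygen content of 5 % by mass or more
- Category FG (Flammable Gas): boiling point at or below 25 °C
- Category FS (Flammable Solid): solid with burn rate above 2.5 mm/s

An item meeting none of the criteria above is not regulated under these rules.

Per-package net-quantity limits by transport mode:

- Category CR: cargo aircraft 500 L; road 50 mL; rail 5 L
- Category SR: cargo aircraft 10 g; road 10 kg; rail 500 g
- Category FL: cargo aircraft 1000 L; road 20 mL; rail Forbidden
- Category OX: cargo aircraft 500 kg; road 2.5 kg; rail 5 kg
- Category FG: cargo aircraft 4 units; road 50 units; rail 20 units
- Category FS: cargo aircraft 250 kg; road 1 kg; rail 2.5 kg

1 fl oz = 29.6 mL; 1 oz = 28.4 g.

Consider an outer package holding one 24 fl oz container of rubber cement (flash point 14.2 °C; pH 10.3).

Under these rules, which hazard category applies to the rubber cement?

Category FL

The rubber cement has flash point 14.2 °C, which is < 30 °C, so it is Category FL (Flammable Liquid).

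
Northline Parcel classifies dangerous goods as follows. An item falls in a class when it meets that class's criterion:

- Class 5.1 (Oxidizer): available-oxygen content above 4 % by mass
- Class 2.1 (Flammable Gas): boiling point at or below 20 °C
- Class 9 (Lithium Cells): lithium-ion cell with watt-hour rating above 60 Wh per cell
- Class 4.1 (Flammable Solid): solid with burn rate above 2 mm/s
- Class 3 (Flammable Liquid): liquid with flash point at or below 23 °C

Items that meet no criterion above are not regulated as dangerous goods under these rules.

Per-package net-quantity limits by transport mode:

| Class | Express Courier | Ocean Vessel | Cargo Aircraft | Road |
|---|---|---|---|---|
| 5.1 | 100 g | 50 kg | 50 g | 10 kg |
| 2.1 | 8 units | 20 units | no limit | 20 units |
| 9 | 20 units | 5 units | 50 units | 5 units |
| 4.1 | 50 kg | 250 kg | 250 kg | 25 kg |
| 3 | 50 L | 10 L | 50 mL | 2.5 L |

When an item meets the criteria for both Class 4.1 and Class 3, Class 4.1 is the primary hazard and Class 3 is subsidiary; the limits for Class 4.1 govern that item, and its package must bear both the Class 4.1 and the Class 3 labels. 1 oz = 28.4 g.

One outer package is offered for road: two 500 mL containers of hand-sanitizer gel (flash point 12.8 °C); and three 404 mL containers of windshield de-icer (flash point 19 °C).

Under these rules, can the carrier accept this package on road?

Hand-sanitizer gel: flash point 12.8 °C ≤ 23 °C → Class 3 (Flammable Liquid).
The windshield de-icer has flash point 19 °C, which is ≤ 23 °C, so it is Class 3 (Flammable Liquid).
Total Class 3: (two 500 mL containers = 1 L) + (three 404 mL containers = 1.212 L) = 2.212 L.
2.212 L is within the road limit of 2.5 L for Class 3.

Yes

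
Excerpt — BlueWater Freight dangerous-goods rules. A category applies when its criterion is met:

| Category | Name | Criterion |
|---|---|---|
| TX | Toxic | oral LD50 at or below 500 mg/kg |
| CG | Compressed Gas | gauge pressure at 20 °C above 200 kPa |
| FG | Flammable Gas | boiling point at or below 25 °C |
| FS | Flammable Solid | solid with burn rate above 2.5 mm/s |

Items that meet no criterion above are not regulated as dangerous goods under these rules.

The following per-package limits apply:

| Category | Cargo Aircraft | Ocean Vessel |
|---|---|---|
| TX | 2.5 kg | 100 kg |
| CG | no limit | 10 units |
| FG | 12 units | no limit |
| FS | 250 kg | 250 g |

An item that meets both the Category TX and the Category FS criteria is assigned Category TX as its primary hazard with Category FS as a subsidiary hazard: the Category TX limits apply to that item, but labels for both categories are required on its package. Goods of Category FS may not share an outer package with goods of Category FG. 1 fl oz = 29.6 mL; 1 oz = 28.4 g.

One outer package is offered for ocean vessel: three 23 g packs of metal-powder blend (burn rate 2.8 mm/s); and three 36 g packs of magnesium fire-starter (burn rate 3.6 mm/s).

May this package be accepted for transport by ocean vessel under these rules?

The metal-powder blend has burn rate 2.8 mm/s, which is > 2.5 mm/s, so it is Category FS (Flammable Solid).
The magnesium fire-starter has burn rate 3.6 mm/s, which is > 2.5 mm/s, so it is Category FS (Flammable Solid).
Total Category FS: (three 23 g packs = 69 g) + (three 36 g packs = 108 g) = 177 g.
177 g ≤ 250 g (ocean vessel limit, Category FS) — within limit.

Yes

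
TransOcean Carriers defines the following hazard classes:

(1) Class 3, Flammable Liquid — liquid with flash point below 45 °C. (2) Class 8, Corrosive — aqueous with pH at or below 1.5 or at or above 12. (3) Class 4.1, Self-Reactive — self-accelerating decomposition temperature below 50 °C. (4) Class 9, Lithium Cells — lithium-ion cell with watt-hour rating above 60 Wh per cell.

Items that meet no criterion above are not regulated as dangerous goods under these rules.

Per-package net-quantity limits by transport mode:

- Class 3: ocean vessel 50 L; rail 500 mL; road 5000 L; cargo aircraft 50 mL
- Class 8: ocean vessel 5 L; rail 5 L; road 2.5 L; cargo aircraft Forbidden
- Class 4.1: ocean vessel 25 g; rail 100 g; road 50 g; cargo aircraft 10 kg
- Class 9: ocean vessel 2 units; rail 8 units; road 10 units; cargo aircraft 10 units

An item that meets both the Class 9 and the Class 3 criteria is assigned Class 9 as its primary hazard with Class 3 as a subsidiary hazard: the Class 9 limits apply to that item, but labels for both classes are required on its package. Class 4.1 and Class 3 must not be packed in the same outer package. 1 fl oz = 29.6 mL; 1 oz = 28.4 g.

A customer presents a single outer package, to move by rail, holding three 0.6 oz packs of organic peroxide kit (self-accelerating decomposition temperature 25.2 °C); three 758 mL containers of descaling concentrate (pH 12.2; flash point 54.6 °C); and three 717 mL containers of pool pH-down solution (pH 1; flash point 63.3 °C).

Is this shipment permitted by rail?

Yes

Self-accelerating decomposition temperature 25.2 °C meets the Class 4.1 criterion (Self-Reactive), so the organic peroxide kit is Class 4.1.
pH 12.2 meets the Class 8 criterion (Corrosive), so the descaling concentrate is Class 8.
pH 1 meets the Class 8 criterion (Corrosive), so the pool pH-down solution is Class 8.
Class 8 net quantity: (three 758 mL containers = 2.274 L) + (three 717 mL containers = 2.151 L) = 4.425 L.
4.425 L ≤ 5 L (rail limit, Class 8) — within limit.
Class 4.1 quantity: three 0.6 oz packs = 51.12 g.
51.12 g is within the rail limit of 100 g for Class 4.1.
The segregation rule (Class 4.1 with Class 3) does not apply to Class 8 with Class 4.1.
Every hazard class is within its rail limit and no segregation rule is violated.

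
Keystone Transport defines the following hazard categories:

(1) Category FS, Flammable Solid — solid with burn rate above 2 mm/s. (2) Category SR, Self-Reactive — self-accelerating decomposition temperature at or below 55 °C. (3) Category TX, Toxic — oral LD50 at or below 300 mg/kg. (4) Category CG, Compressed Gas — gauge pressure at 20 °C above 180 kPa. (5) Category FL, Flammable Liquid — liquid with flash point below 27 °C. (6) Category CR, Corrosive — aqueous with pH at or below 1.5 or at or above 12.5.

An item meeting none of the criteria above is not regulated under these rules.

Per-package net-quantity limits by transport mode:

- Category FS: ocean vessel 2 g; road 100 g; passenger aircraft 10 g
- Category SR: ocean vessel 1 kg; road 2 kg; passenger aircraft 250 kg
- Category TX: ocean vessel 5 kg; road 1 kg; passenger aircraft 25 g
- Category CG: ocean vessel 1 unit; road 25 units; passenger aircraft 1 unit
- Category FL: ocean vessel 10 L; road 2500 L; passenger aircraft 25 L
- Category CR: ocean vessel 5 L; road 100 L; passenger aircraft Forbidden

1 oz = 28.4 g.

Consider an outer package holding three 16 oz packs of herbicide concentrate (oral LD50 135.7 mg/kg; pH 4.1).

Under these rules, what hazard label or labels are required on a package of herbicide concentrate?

Category TX

The herbicide concentrate has oral LD50 135.7 mg/kg, which is ≤ 300 mg/kg, so it is Category TX (Toxic).
Only the Category TX label is required.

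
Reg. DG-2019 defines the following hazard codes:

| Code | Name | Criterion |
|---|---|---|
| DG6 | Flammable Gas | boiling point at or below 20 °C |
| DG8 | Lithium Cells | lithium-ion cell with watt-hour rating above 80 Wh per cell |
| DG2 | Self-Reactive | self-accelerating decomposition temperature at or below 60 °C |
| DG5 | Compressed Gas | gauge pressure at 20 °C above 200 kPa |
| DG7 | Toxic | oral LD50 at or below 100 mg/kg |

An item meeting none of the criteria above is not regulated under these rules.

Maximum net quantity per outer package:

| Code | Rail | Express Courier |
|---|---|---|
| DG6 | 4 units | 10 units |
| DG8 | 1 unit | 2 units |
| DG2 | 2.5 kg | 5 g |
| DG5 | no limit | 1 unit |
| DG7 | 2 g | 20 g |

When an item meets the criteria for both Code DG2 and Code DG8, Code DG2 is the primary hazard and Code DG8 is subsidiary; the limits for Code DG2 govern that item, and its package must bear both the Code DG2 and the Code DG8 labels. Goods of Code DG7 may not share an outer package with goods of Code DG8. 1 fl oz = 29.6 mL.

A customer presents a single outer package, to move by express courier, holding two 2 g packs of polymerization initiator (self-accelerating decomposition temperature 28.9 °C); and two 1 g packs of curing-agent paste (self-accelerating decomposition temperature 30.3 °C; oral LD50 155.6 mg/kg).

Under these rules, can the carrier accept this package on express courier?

No

Polymerization initiator: self-accelerating decomposition temperature 28.9 °C ≤ 60 °C → Code DG2 (Self-Reactive).
With self-accelerating decomposition temperature 30.3 °C (≤ 60 °C), the curing-agent paste falls in Code DG2.
Total Code DG2: (two 2 g packs = 4 g) + (two 1 g packs = 2 g) = 6 g.
That exceeds the Code DG2 express courier limit of 5 g.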